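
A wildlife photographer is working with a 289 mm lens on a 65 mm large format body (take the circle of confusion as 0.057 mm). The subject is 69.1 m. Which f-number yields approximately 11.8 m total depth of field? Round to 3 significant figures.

Write h = H − f = f²/(N·c). The thin-lens limits are Dn = s·h/(h + (s−f)) and Df = s·h/(h − (s−f)), so DoF = Df − Dn = 2·s·(s−f)·h / (h² − (s−f)²).
That is a quadratic in h: DoF·h² − 2·s·(s−f)·h − DoF·(s−f)² = 0 ⇒ h = (s−f)·(s + √(s² + DoF²)) / DoF = 68811 × (69100 + √(69100² + 11800²)) / 11800 = 68811 × (69100 + 70100.3) / 11800 ≈ 811738 mm.
Then N = f²/(c·h) = 289² / (0.057 × 811738) = 83521 / 46269 ≈ 1.81.

f/1.81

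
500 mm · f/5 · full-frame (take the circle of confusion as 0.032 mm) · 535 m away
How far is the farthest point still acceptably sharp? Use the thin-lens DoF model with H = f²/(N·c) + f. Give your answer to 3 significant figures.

Hyperfocal distance H = f²/(N·c) + f = 500²/(5 × 0.032) + 500 = 250000/0.16 + 500 ≈ 1563000.0 mm ≈ 1563 m.
Far limit Df = s·(H − f)/(H − s) = 535000 × (1563000.0 − 500) / (1563000.0 − 535000) = 535000 × 1562500.0 / 1028000.0 ≈ 813169 mm ≈ 813 m.

813 m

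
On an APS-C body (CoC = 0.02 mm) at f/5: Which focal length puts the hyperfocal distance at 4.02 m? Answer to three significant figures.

From H = f²/(N·c) + f, with f ≪ H: f ≈ √(H·N·c) = √(4020 × 5 × 0.02) = √402.00 ≈ 20.05 mm.
Exact: f² + N·c·f − N·c·H = 0 ⇒ f = (−N·c + √((N·c)² + 4·N·c·H))/2 = (−0.1 + √1608.0)/2 ≈ 20.000 mm ≈ 20.0 mm.

20.0 mm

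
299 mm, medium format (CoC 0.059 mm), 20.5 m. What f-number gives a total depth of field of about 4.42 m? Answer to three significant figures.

f/7.99

Write h = H − f = f²/(N·c). The thin-lens limits are Dn = s·h/(h + (s−f)) and Df = s·h/(h − (s−f)), so DoF = Df − Dn = 2·s·(s−f)·h / (h² − (s−f)²).
That is a quadratic in h: DoF·h² − 2·s·(s−f)·h − DoF·(s−f)² = 0 ⇒ h = (s−f)·(s + √(s² + DoF²)) / DoF = 20201 × (20500 + √(20500² + 4420²)) / 4420 = 20201 × (20500 + 20971.1) / 4420 ≈ 189538 mm.
Then N = f²/(c·h) = 299² / (0.059 × 189538) = 89401 / 11183 ≈ 7.99.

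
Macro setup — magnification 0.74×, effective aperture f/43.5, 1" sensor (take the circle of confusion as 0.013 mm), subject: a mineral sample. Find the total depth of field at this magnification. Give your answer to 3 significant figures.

2.07 mm

At magnification m, DoF ≈ 2·N_eff·c/m² = 2 × 43.5 × 0.013 / 0.74² = 1.131 / 0.5476 ≈ 2.07 mm.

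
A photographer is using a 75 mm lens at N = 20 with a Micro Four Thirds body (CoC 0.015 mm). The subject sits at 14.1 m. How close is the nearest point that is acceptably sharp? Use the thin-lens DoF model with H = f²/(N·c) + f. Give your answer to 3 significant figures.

8.07 m

Hyperfocal distance H = f²/(N·c) + f = 75²/(20 × 0.015) + 75 = 5625/0.3 + 75 ≈ 18825.0 mm ≈ 18.82 m.
Near limit Dn = s·(H − f)/(H + s − 2f) = 14100 × (18825.0 − 75) / (18825.0 + 14100 − 2 × 75) = 14100 × 18750.0 / 32775.0 ≈ 8066.4 mm ≈ 8.07 m.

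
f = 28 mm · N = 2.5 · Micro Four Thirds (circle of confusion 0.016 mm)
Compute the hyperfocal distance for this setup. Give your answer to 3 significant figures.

Hyperfocal distance H = f²/(N·c) + f = 28²/(2.5 × 0.016) + 28 = 784/0.04 + 28 ≈ 19628.0 mm ≈ 19.6 m.

19.6 m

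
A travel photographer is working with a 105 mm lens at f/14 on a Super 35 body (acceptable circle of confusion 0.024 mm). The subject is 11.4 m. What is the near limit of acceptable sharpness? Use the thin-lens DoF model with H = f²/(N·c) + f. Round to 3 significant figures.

8.48 m

Hyperfocal distance H = f²/(N·c) + f = 105²/(14 × 0.024) + 105 = 11025/0.336 + 105 ≈ 32917.5 mm ≈ 32.92 m.
Near limit Dn = s·(H − f)/(H + s − 2f) = 11400 × (32917.5 − 105) / (32917.5 + 11400 − 2 × 105) = 11400 × 32812.5 / 44107.5 ≈ 8480.7 mm ≈ 8.48 m.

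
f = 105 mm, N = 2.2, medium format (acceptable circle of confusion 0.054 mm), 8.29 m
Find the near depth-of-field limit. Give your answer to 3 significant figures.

Hyperfocal distance H = f²/(N·c) + f = 105²/(2.2 × 0.054) + 105 = 11025/0.1188 + 105 ≈ 92908.0 mm ≈ 92.91 m.
Near limit Dn = s·(H − f)/(H + s − 2f) = 8290 × (92908.0 − 105) / (92908.0 + 8290 − 2 × 105) = 8290 × 92803.0 / 100988.0 ≈ 7618.1 mm ≈ 7.62 m.

7.62 m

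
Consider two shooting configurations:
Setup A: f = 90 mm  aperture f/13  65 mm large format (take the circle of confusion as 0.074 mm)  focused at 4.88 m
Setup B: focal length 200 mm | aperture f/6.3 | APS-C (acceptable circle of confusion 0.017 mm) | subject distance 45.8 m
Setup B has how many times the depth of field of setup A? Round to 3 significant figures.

Setup A: H = 90²/(13×0.074) + 90 ≈ 8510.0 mm; DoF = Df − Dn = 11319.5 − 3110.5 ≈ 8209.0 mm.
Setup B: H = 200²/(6.3×0.017) + 200 ≈ 373682.7 mm; DoF = Df − Dn = 52170 − 40817 ≈ 11353 mm.
Ratio = 11353 / 8209.0 ≈ 1.38.

1.38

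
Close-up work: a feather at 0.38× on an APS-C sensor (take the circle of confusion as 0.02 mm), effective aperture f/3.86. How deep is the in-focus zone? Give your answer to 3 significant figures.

1.07 mm

At magnification m, DoF ≈ 2·N_eff·c/m² = 2 × 3.86 × 0.02 / 0.38² = 0.1544 / 0.1444 ≈ 1.07 mm.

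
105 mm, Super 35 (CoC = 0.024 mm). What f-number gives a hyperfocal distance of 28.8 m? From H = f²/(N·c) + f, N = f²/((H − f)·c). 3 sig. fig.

f/16

Rearrange H = f²/(N·c) + f for N: N = f² / ((H − f)·c).
N = 105² / ((28800 − 105) × 0.024) = 11025 / 688.7 ≈ 16.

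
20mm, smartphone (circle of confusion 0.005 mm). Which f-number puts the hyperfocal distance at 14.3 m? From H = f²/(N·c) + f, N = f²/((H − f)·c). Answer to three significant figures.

Rearrange H = f²/(N·c) + f for N: N = f² / ((H − f)·c).
N = 20² / ((14300 − 20) × 0.005) = 400 / 71.40 ≈ 5.60.

f/5.60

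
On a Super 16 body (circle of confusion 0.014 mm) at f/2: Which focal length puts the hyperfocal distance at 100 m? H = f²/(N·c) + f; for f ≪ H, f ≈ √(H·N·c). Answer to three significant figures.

From H = f²/(N·c) + f, with f ≪ H: f ≈ √(H·N·c) = √(100000 × 2 × 0.014) = √2800.0 ≈ 52.92 mm.
The +f correction barely moves this — solving exactly, f² + N·c·f − N·c·H = 0 ⇒ f = (−N·c + √((N·c)² + 4·N·c·H))/2 = (−0.028 + √11200)/2 ≈ 52.901 mm, so f ≈ 52.9 mm.

52.9 mm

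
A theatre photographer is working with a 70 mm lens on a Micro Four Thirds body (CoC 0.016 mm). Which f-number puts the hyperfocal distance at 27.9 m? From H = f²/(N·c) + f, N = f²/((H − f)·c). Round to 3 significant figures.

Rearrange H = f²/(N·c) + f for N: N = f² / ((H − f)·c).
N = 70² / ((27900 − 70) × 0.016) = 4900 / 445.3 ≈ 11.

f/11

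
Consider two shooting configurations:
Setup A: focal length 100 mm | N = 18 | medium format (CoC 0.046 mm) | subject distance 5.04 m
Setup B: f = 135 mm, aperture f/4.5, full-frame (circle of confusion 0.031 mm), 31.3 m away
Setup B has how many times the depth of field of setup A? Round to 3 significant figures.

3.20

Setup A: H = 100²/(18×0.046) + 100 ≈ 12177.3 mm; DoF = Df − Dn = 8528.4 − 3576.9 ≈ 4951.5 mm.
Setup B: H = 135²/(4.5×0.031) + 135 ≈ 130780.2 mm; DoF = Df − Dn = 41106 − 25272 ≈ 15834 mm.
Ratio = 15834 / 4951.5 ≈ 3.20.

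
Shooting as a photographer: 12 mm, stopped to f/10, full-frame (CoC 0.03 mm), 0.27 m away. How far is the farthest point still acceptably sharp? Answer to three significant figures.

0.584 m

Hyperfocal distance H = f²/(N·c) + f = 12²/(10 × 0.03) + 12 = 144/0.3 + 12 ≈ 492.0 mm ≈ 0.492 m.
Far limit Df = s·(H − f)/(H − s) = 270 × (492.0 − 12) / (492.0 − 270) = 270 × 480.0 / 222.0 ≈ 583.78 mm ≈ 0.584 m.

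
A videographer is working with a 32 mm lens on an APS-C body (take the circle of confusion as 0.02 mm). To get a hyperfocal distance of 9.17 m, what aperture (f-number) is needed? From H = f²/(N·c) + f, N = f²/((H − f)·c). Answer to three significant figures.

f/5.60

Rearrange H = f²/(N·c) + f for N: N = f² / ((H − f)·c).
N = 32² / ((9170 − 32) × 0.02) = 1024 / 182.8 ≈ 5.60.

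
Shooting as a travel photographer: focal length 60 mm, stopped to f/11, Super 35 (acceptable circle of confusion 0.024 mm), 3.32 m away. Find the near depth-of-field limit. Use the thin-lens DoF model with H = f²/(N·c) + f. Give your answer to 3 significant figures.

2.68 m

Hyperfocal distance H = f²/(N·c) + f = 60²/(11 × 0.024) + 60 = 3600/0.264 + 60 ≈ 13696.4 mm ≈ 13.70 m.
Near limit Dn = s·(H − f)/(H + s − 2f) = 3320 × (13696.4 − 60) / (13696.4 + 3320 − 2 × 60) = 3320 × 13636.4 / 16896.4 ≈ 2679.4 mm ≈ 2.68 m.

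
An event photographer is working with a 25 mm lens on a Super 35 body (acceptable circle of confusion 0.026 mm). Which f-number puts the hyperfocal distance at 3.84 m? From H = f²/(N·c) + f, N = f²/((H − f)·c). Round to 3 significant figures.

f/6.30

Rearrange H = f²/(N·c) + f for N: N = f² / ((H − f)·c).
N = 25² / ((3840 − 25) × 0.026) = 625 / 99.19 ≈ 6.30.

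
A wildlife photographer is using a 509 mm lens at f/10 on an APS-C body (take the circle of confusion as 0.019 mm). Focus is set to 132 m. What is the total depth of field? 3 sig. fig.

25.7 m

Hyperfocal distance H = f²/(N·c) + f = 509²/(10 × 0.019) + 509 = 259081/0.19 + 509 ≈ 1364093.2 mm ≈ 1364 m.
Near limit Dn = s·(H − f)/(H + s − 2f) = 132000 × (1364093.2 − 509) / (1364093.2 + 132000 − 2 × 509) = 132000 × 1363584.2 / 1495075.2 ≈ 120391 mm.
Far limit Df = s·(H − f)/(H − s) = 132000 × (1364093.2 − 509) / (1364093.2 − 132000) = 132000 × 1363584.2 / 1232093.2 ≈ 146087 mm.
Depth of field = Df − Dn = 146087 − 120391 ≈ 25696 mm ≈ 25.7 m.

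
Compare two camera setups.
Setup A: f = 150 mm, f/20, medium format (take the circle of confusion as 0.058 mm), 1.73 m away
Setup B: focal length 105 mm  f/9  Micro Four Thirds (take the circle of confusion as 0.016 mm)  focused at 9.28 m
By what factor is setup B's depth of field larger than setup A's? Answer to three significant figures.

Setup A: H = 150²/(20×0.058) + 150 ≈ 19546.6 mm; DoF = Df − Dn = 1883.42 − 1599.69 ≈ 283.73 mm.
Setup B: H = 105²/(9×0.016) + 105 ≈ 76667.5 mm; DoF = Df − Dn = 10543.5 − 8286.9 ≈ 2256.6 mm.
Ratio = 2256.6 / 283.73 ≈ 7.95.

7.95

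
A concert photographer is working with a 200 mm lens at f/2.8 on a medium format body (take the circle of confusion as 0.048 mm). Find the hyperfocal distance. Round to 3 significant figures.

298 m

Hyperfocal distance H = f²/(N·c) + f = 200²/(2.8 × 0.048) + 200 = 40000/0.1344 + 200 ≈ 297819.0 mm ≈ 298 m.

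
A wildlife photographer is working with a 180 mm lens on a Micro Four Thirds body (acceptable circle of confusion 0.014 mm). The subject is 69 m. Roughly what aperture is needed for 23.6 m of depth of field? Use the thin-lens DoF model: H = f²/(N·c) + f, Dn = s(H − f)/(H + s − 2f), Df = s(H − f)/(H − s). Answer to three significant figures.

f/5.59

Write h = H − f = f²/(N·c). The thin-lens limits are Dn = s·h/(h + (s−f)) and Df = s·h/(h − (s−f)), so DoF = Df − Dn = 2·s·(s−f)·h / (h² − (s−f)²).
That is a quadratic in h: DoF·h² − 2·s·(s−f)·h − DoF·(s−f)² = 0 ⇒ h = (s−f)·(s + √(s² + DoF²)) / DoF = 68820 × (69000 + √(69000² + 23600²)) / 23600 = 68820 × (69000 + 72924.3) / 23600 ≈ 413866 mm.
Then N = f²/(c·h) = 180² / (0.014 × 413866) = 32400 / 5794.1 ≈ 5.59.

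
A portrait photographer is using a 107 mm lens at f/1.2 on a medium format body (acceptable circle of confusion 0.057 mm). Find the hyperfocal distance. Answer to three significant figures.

167 m

Hyperfocal distance H = f²/(N·c) + f = 107²/(1.2 × 0.057) + 107 = 11449/0.0684 + 107 ≈ 167490.0 mm ≈ 167 m.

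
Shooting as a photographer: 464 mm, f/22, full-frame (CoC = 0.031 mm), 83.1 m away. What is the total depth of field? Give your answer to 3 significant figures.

46.7 m

Hyperfocal distance H = f²/(N·c) + f = 464²/(22 × 0.031) + 464 = 215296/0.682 + 464 ≈ 316147.3 mm ≈ 316.1 m.
Near limit Dn = s·(H − f)/(H + s − 2f) = 83100 × (316147.3 − 464) / (316147.3 + 83100 − 2 × 464) = 83100 × 315683.3 / 398319.3 ≈ 65860 mm.
Far limit Df = s·(H − f)/(H − s) = 83100 × (316147.3 − 464) / (316147.3 − 83100) = 83100 × 315683.3 / 233047.3 ≈ 112566 mm.
Depth of field = Df − Dn = 112566 − 65860 ≈ 46706 mm ≈ 46.7 m.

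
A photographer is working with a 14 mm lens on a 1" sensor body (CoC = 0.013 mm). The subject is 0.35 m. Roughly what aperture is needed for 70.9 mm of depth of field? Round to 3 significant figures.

Write h = H − f = f²/(N·c). The thin-lens limits are Dn = s·h/(h + (s−f)) and Df = s·h/(h − (s−f)), so DoF = Df − Dn = 2·s·(s−f)·h / (h² − (s−f)²).
That is a quadratic in h: DoF·h² − 2·s·(s−f)·h − DoF·(s−f)² = 0 ⇒ h = (s−f)·(s + √(s² + DoF²)) / DoF = 336 × (350 + √(350² + 70.9²)) / 70.9 = 336 × (350 + 357.109) / 70.9 ≈ 3351.0 mm.
Then N = f²/(c·h) = 14² / (0.013 × 3351.0) = 196 / 43.563 ≈ 4.50.

f/4.50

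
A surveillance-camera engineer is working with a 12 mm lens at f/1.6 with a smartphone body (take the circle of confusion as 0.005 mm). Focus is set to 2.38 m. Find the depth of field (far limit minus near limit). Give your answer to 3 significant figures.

0.637 m

Hyperfocal distance H = f²/(N·c) + f = 12²/(1.6 × 0.005) + 12 = 144/0.008 + 12 ≈ 18012.0 mm ≈ 18.01 m.
Near limit Dn = s·(H − f)/(H + s − 2f) = 2380 × (18012.0 − 12) / (18012.0 + 2380 − 2 × 12) = 2380 × 18000.0 / 20368.0 ≈ 2103.30 mm.
Far limit Df = s·(H − f)/(H − s) = 2380 × (18012.0 − 12) / (18012.0 − 2380) = 2380 × 18000.0 / 15632.0 ≈ 2740.53 mm.
Depth of field = Df − Dn = 2740.53 − 2103.30 ≈ 637.23 mm ≈ 0.637 m.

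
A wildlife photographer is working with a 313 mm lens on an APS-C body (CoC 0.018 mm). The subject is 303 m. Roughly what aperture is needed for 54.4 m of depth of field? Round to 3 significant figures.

f/1.60

Write h = H − f = f²/(N·c). The thin-lens limits are Dn = s·h/(h + (s−f)) and Df = s·h/(h − (s−f)), so DoF = Df − Dn = 2·s·(s−f)·h / (h² − (s−f)²).
That is a quadratic in h: DoF·h² − 2·s·(s−f)·h − DoF·(s−f)² = 0 ⇒ h = (s−f)·(s + √(s² + DoF²)) / DoF = 302687 × (303000 + √(303000² + 54400²)) / 54400 = 302687 × (303000 + 307845) / 54400 ≈ 3398801 mm.
Then N = f²/(c·h) = 313² / (0.018 × 3398801) = 97969 / 61178 ≈ 1.60.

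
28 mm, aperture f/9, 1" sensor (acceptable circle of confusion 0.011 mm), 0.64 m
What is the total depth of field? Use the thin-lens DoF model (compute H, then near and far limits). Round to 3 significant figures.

99.5 mm

Hyperfocal distance H = f²/(N·c) + f = 28²/(9 × 0.011) + 28 = 784/0.099 + 28 ≈ 7947.2 mm ≈ 7.947 m.
Near limit Dn = s·(H − f)/(H + s − 2f) = 640 × (7947.2 − 28) / (7947.2 + 640 − 2 × 28) = 640 × 7919.2 / 8531.2 ≈ 594.088 mm.
Far limit Df = s·(H − f)/(H − s) = 640 × (7947.2 − 28) / (7947.2 − 640) = 640 × 7919.2 / 7307.2 ≈ 693.602 mm.
Depth of field = Df − Dn = 693.602 − 594.088 ≈ 99.514 mm.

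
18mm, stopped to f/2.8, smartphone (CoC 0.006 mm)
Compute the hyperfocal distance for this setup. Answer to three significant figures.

Hyperfocal distance H = f²/(N·c) + f = 18²/(2.8 × 0.006) + 18 = 324/0.0168 + 18 ≈ 19303.7 mm ≈ 19.3 m.

19.3 m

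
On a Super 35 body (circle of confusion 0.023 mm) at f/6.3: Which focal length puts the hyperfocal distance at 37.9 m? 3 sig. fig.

From H = f²/(N·c) + f, with f ≪ H: f ≈ √(H·N·c) = √(37900 × 6.3 × 0.023) = √5491.7 ≈ 74.11 mm.
Exact: f² + N·c·f − N·c·H = 0 ⇒ f = (−N·c + √((N·c)² + 4·N·c·H))/2 = (−0.1449 + √21967)/2 ≈ 74.034 mm ≈ 74.0 mm.

74.0 mm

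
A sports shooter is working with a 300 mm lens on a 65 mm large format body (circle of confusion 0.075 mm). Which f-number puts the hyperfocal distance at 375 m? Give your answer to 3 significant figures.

Rearrange H = f²/(N·c) + f for N: N = f² / ((H − f)·c).
N = 300² / ((375000 − 300) × 0.075) = 90000 / 28102 ≈ 3.20.

f/3.20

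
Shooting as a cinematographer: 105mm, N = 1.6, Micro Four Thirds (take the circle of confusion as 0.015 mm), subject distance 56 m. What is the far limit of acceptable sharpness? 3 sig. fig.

63.8 m

Hyperfocal distance H = f²/(N·c) + f = 105²/(1.6 × 0.015) + 105 = 11025/0.024 + 105 ≈ 459480.0 mm ≈ 459.5 m.
Far limit Df = s·(H − f)/(H − s) = 56000 × (459480.0 − 105) / (459480.0 − 56000) = 56000 × 459375.0 / 403480.0 ≈ 63758 mm ≈ 63.8 m.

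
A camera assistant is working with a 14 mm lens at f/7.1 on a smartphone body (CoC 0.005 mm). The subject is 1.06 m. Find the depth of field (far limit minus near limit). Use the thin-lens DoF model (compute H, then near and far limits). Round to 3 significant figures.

417 mm

Hyperfocal distance H = f²/(N·c) + f = 14²/(7.1 × 0.005) + 14 = 196/0.0355 + 14 ≈ 5535.1 mm ≈ 5.535 m.
Near limit Dn = s·(H − f)/(H + s − 2f) = 1060 × (5535.1 − 14) / (5535.1 + 1060 − 2 × 14) = 1060 × 5521.1 / 6567.1 ≈ 891.17 mm.
Far limit Df = s·(H − f)/(H − s) = 1060 × (5535.1 − 14) / (5535.1 − 1060) = 1060 × 5521.1 / 4475.1 ≈ 1307.76 mm.
Depth of field = Df − Dn = 1307.76 − 891.17 ≈ 416.59 mm.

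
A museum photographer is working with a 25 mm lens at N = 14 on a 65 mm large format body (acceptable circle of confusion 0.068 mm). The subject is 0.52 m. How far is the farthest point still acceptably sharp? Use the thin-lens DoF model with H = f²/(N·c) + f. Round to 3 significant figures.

2.11 m

Hyperfocal distance H = f²/(N·c) + f = 25²/(14 × 0.068) + 25 = 625/0.952 + 25 ≈ 681.5 mm ≈ 0.682 m.
Far limit Df = s·(H − f)/(H − s) = 520 × (681.5 − 25) / (681.5 − 520) = 520 × 656.5 / 161.5 ≈ 2113.7 mm ≈ 2.11 m.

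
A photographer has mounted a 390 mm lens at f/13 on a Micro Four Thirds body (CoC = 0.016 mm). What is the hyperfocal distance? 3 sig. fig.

Hyperfocal distance H = f²/(N·c) + f = 390²/(13 × 0.016) + 390 = 152100/0.208 + 390 ≈ 731640.0 mm ≈ 732 m.

732 m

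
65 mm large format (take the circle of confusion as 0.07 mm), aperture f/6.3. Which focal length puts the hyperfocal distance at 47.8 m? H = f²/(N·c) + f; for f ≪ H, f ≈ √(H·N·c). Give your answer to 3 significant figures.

145 mm

From H = f²/(N·c) + f, with f ≪ H: f ≈ √(H·N·c) = √(47800 × 6.3 × 0.07) = √21080 ≈ 145.2 mm.
The +f correction barely moves this — solving exactly, f² + N·c·f − N·c·H = 0 ⇒ f = (−N·c + √((N·c)² + 4·N·c·H))/2 = (−0.441 + √84319)/2 ≈ 144.97 mm, so f ≈ 145 mm.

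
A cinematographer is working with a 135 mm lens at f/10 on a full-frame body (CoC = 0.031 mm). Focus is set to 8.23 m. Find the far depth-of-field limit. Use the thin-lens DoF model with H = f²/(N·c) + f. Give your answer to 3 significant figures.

Hyperfocal distance H = f²/(N·c) + f = 135²/(10 × 0.031) + 135 = 18225/0.31 + 135 ≈ 58925.3 mm ≈ 58.93 m.
Far limit Df = s·(H − f)/(H − s) = 8230 × (58925.3 − 135) / (58925.3 − 8230) = 8230 × 58790.3 / 50695.3 ≈ 9544.2 mm ≈ 9.54 m.

9.54 m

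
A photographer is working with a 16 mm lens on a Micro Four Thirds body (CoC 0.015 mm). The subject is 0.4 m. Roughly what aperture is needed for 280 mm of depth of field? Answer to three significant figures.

f/14

Write h = H − f = f²/(N·c). The thin-lens limits are Dn = s·h/(h + (s−f)) and Df = s·h/(h − (s−f)), so DoF = Df − Dn = 2·s·(s−f)·h / (h² − (s−f)²).
That is a quadratic in h: DoF·h² − 2·s·(s−f)·h − DoF·(s−f)² = 0 ⇒ h = (s−f)·(s + √(s² + DoF²)) / DoF = 384 × (400 + √(400² + 280²)) / 280 = 384 × (400 + 488.262) / 280 ≈ 1218.2 mm.
Then N = f²/(c·h) = 16² / (0.015 × 1218.2) = 256 / 18.273 ≈ 14.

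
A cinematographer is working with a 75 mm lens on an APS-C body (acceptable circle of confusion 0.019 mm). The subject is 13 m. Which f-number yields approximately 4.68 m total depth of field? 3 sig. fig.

Write h = H − f = f²/(N·c). The thin-lens limits are Dn = s·h/(h + (s−f)) and Df = s·h/(h − (s−f)), so DoF = Df − Dn = 2·s·(s−f)·h / (h² − (s−f)²).
That is a quadratic in h: DoF·h² − 2·s·(s−f)·h − DoF·(s−f)² = 0 ⇒ h = (s−f)·(s + √(s² + DoF²)) / DoF = 12925 × (13000 + √(13000² + 4680²)) / 4680 = 12925 × (13000 + 13816.7) / 4680 ≈ 74061 mm.
Then N = f²/(c·h) = 75² / (0.019 × 74061) = 5625 / 1407.2 ≈ 4.

f/4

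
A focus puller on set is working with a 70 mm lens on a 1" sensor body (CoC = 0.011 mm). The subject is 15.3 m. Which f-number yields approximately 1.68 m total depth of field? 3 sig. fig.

f/1.60

Write h = H − f = f²/(N·c). The thin-lens limits are Dn = s·h/(h + (s−f)) and Df = s·h/(h − (s−f)), so DoF = Df − Dn = 2·s·(s−f)·h / (h² − (s−f)²).
That is a quadratic in h: DoF·h² − 2·s·(s−f)·h − DoF·(s−f)² = 0 ⇒ h = (s−f)·(s + √(s² + DoF²)) / DoF = 15230 × (15300 + √(15300² + 1680²)) / 1680 = 15230 × (15300 + 15392.0) / 1680 ≈ 278237 mm.
Then N = f²/(c·h) = 70² / (0.011 × 278237) = 4900 / 3060.6 ≈ 1.60.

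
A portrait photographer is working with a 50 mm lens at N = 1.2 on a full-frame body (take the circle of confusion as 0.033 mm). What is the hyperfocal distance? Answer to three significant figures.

63.2 m

Hyperfocal distance H = f²/(N·c) + f = 50²/(1.2 × 0.033) + 50 = 2500/0.0396 + 50 ≈ 63181.3 mm ≈ 63.2 m.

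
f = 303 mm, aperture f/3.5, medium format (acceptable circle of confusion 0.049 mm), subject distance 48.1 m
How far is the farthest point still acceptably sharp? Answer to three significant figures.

Hyperfocal distance H = f²/(N·c) + f = 303²/(3.5 × 0.049) + 303 = 91809/0.1715 + 303 ≈ 535632.4 mm ≈ 535.6 m.
Far limit Df = s·(H − f)/(H − s) = 48100 × (535632.4 − 303) / (535632.4 − 48100) = 48100 × 535329.4 / 487532.4 ≈ 52816 mm ≈ 52.8 m.

52.8 m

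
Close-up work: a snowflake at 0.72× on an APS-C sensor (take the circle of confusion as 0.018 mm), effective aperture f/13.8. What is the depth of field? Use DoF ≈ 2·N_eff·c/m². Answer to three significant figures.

At magnification m, DoF ≈ 2·N_eff·c/m² = 2 × 13.8 × 0.018 / 0.72² = 0.4968 / 0.5184 ≈ 0.958 mm.

0.958 mm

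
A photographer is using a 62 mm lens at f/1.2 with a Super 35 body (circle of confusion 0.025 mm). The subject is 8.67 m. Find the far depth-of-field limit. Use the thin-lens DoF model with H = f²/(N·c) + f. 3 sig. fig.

Hyperfocal distance H = f²/(N·c) + f = 62²/(1.2 × 0.025) + 62 = 3844/0.03 + 62 ≈ 128195.3 mm ≈ 128.2 m.
Far limit Df = s·(H − f)/(H − s) = 8670 × (128195.3 − 62) / (128195.3 − 8670) = 8670 × 128133.3 / 119525.3 ≈ 9294.4 mm ≈ 9.29 m.

9.29 m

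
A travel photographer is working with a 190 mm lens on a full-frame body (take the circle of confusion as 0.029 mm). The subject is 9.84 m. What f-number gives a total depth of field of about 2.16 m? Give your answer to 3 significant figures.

Write h = H − f = f²/(N·c). The thin-lens limits are Dn = s·h/(h + (s−f)) and Df = s·h/(h − (s−f)), so DoF = Df − Dn = 2·s·(s−f)·h / (h² − (s−f)²).
That is a quadratic in h: DoF·h² − 2·s·(s−f)·h − DoF·(s−f)² = 0 ⇒ h = (s−f)·(s + √(s² + DoF²)) / DoF = 9650 × (9840 + √(9840² + 2160²)) / 2160 = 9650 × (9840 + 10074.3) / 2160 ≈ 88969 mm.
Then N = f²/(c·h) = 190² / (0.029 × 88969) = 36100 / 2580.1 ≈ 14.

f/14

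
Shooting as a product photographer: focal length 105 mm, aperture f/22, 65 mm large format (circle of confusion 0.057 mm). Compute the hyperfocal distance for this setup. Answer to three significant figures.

8.90 m

Hyperfocal distance H = f²/(N·c) + f = 105²/(22 × 0.057) + 105 = 11025/1.254 + 105 ≈ 8896.9 mm ≈ 8.90 m.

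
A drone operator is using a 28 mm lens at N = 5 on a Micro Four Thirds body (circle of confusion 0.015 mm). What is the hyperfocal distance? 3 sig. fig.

10.5 m

Hyperfocal distance H = f²/(N·c) + f = 28²/(5 × 0.015) + 28 = 784/0.075 + 28 ≈ 10481.3 mm ≈ 10.5 m.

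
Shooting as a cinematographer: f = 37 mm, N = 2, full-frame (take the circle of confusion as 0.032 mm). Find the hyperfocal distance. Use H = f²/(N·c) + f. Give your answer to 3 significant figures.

21.4 m

Hyperfocal distance H = f²/(N·c) + f = 37²/(2 × 0.032) + 37 = 1369/0.064 + 37 ≈ 21427.6 mm ≈ 21.4 m.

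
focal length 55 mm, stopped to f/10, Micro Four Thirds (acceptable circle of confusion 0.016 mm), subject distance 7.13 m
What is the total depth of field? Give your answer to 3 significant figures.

Hyperfocal distance H = f²/(N·c) + f = 55²/(10 × 0.016) + 55 = 3025/0.16 + 55 ≈ 18961.2 mm ≈ 18.96 m.
Near limit Dn = s·(H − f)/(H + s − 2f) = 7130 × (18961.2 − 55) / (18961.2 + 7130 − 2 × 55) = 7130 × 18906.2 / 25981.2 ≈ 5188.4 mm.
Far limit Df = s·(H − f)/(H − s) = 7130 × (18961.2 − 55) / (18961.2 − 7130) = 7130 × 18906.2 / 11831.2 ≈ 11393.7 mm.
Depth of field = Df − Dn = 11393.7 − 5188.4 ≈ 6205.3 mm ≈ 6.21 m.

6.21 m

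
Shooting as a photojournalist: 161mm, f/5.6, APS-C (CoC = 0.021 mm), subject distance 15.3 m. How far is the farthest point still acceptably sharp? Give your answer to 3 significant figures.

16.4 m

Hyperfocal distance H = f²/(N·c) + f = 161²/(5.6 × 0.021) + 161 = 25921/0.1176 + 161 ≈ 220577.7 mm ≈ 220.6 m.
Far limit Df = s·(H − f)/(H − s) = 15300 × (220577.7 − 161) / (220577.7 − 15300) = 15300 × 220416.7 / 205277.7 ≈ 16428 mm ≈ 16.4 m.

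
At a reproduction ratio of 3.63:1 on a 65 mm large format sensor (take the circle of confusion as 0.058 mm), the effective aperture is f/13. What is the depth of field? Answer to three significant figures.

0.114 mm

At magnification m, DoF ≈ 2·N_eff·c/m² = 2 × 13 × 0.058 / 3.63² = 1.508 / 13.18 ≈ 0.114 mm.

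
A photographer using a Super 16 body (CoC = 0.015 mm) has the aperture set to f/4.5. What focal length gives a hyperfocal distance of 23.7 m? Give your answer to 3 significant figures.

From H = f²/(N·c) + f, with f ≪ H: f ≈ √(H·N·c) = √(23700 × 4.5 × 0.015) = √1599.8 ≈ 40.00 mm.
The +f correction barely moves this — solving exactly, f² + N·c·f − N·c·H = 0 ⇒ f = (−N·c + √((N·c)² + 4·N·c·H))/2 = (−0.0675 + √6399.0)/2 ≈ 39.963 mm, so f ≈ 40.0 mm.

40.0 mm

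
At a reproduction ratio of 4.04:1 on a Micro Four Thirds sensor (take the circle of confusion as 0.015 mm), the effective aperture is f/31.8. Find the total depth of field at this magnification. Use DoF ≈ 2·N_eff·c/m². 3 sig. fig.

At magnification m, DoF ≈ 2·N_eff·c/m² = 2 × 31.8 × 0.015 / 4.04² = 0.954 / 16.32 ≈ 0.0585 mm.

0.0585 mm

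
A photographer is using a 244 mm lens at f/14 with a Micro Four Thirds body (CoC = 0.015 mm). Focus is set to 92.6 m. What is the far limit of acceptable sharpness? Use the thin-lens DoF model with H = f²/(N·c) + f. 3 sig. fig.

Hyperfocal distance H = f²/(N·c) + f = 244²/(14 × 0.015) + 244 = 59536/0.21 + 244 ≈ 283748.8 mm ≈ 283.7 m.
Far limit Df = s·(H − f)/(H − s) = 92600 × (283748.8 − 244) / (283748.8 − 92600) = 92600 × 283504.8 / 191148.8 ≈ 137341 mm ≈ 137 m.

137 m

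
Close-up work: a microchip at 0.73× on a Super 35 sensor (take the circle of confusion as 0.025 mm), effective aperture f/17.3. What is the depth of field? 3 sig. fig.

1.62 mm

At magnification m, DoF ≈ 2·N_eff·c/m² = 2 × 17.3 × 0.025 / 0.73² = 0.865 / 0.5329 ≈ 1.62 mm.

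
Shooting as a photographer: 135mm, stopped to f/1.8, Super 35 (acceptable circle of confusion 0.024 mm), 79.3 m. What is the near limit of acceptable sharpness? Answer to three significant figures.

66.8 m

Hyperfocal distance H = f²/(N·c) + f = 135²/(1.8 × 0.024) + 135 = 18225/0.0432 + 135 ≈ 422010.0 mm ≈ 422.0 m.
Near limit Dn = s·(H − f)/(H + s − 2f) = 79300 × (422010.0 − 135) / (422010.0 + 79300 − 2 × 135) = 79300 × 421875.0 / 501040.0 ≈ 66770 mm ≈ 66.8 m.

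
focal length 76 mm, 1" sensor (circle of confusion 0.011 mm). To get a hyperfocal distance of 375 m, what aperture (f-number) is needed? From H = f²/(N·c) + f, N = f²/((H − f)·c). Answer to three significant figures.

f/1.40

Rearrange H = f²/(N·c) + f for N: N = f² / ((H − f)·c).
N = 76² / ((375000 − 76) × 0.011) = 5776 / 4124 ≈ 1.40.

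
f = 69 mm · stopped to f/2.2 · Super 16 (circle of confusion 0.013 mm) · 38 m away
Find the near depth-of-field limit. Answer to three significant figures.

Hyperfocal distance H = f²/(N·c) + f = 69²/(2.2 × 0.013) + 69 = 4761/0.0286 + 69 ≈ 166537.5 mm ≈ 166.5 m.
Near limit Dn = s·(H − f)/(H + s − 2f) = 38000 × (166537.5 − 69) / (166537.5 + 38000 − 2 × 69) = 38000 × 166468.5 / 204399.5 ≈ 30948 mm ≈ 30.9 m.

30.9 m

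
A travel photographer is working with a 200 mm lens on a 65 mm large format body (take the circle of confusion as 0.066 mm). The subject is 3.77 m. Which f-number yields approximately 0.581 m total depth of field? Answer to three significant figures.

f/13

Write h = H − f = f²/(N·c). The thin-lens limits are Dn = s·h/(h + (s−f)) and Df = s·h/(h − (s−f)), so DoF = Df − Dn = 2·s·(s−f)·h / (h² − (s−f)²).
That is a quadratic in h: DoF·h² − 2·s·(s−f)·h − DoF·(s−f)² = 0 ⇒ h = (s−f)·(s + √(s² + DoF²)) / DoF = 3570 × (3770 + √(3770² + 581²)) / 581 = 3570 × (3770 + 3814.51) / 581 ≈ 46604 mm.
Then N = f²/(c·h) = 200² / (0.066 × 46604) = 40000 / 3075.8 ≈ 13.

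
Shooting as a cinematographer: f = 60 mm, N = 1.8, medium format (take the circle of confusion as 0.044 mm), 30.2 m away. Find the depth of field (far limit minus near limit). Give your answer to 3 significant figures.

71.5 m

Hyperfocal distance H = f²/(N·c) + f = 60²/(1.8 × 0.044) + 60 = 3600/0.0792 + 60 ≈ 45514.5 mm ≈ 45.51 m.
Near limit Dn = s·(H − f)/(H + s − 2f) = 30200 × (45514.5 − 60) / (45514.5 + 30200 − 2 × 60) = 30200 × 45454.5 / 75594.5 ≈ 18159 mm.
Far limit Df = s·(H − f)/(H − s) = 30200 × (45514.5 − 60) / (45514.5 − 30200) = 30200 × 45454.5 / 15314.5 ≈ 89636 mm.
Depth of field = Df − Dn = 89636 − 18159 ≈ 71477 mm ≈ 71.5 m.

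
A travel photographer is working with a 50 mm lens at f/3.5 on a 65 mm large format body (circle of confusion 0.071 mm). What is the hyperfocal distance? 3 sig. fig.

10.1 m

Hyperfocal distance H = f²/(N·c) + f = 50²/(3.5 × 0.071) + 50 = 2500/0.2485 + 50 ≈ 10110.4 mm ≈ 10.1 m.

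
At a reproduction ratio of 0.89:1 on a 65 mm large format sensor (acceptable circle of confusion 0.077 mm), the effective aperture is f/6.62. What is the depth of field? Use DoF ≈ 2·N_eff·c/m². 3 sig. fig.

1.29 mm

At magnification m, DoF ≈ 2·N_eff·c/m² = 2 × 6.62 × 0.077 / 0.89² = 1.019 / 0.7921 ≈ 1.29 mm.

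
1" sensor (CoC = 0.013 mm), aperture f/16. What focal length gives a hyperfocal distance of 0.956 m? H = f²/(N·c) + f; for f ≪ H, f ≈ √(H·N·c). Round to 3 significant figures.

From H = f²/(N·c) + f, with f ≪ H: f ≈ √(H·N·c) = √(956 × 16 × 0.013) = √198.85 ≈ 14.10 mm.
Exact: f² + N·c·f − N·c·H = 0 ⇒ f = (−N·c + √((N·c)² + 4·N·c·H))/2 = (−0.208 + √795.44)/2 ≈ 13.998 mm ≈ 14.0 mm.

14.0 mm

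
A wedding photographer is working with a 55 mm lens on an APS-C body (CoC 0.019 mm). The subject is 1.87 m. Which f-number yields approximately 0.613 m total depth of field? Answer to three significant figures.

Write h = H − f = f²/(N·c). The thin-lens limits are Dn = s·h/(h + (s−f)) and Df = s·h/(h − (s−f)), so DoF = Df − Dn = 2·s·(s−f)·h / (h² − (s−f)²).
That is a quadratic in h: DoF·h² − 2·s·(s−f)·h − DoF·(s−f)² = 0 ⇒ h = (s−f)·(s + √(s² + DoF²)) / DoF = 1815 × (1870 + √(1870² + 613²)) / 613 = 1815 × (1870 + 1967.91) / 613 ≈ 11363 mm.
Then N = f²/(c·h) = 55² / (0.019 × 11363) = 3025 / 215.91 ≈ 14.

f/14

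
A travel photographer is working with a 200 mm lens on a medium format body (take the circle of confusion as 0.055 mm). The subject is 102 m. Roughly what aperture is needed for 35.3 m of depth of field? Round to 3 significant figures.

Write h = H − f = f²/(N·c). The thin-lens limits are Dn = s·h/(h + (s−f)) and Df = s·h/(h − (s−f)), so DoF = Df − Dn = 2·s·(s−f)·h / (h² − (s−f)²).
That is a quadratic in h: DoF·h² − 2·s·(s−f)·h − DoF·(s−f)² = 0 ⇒ h = (s−f)·(s + √(s² + DoF²)) / DoF = 101800 × (102000 + √(102000² + 35300²)) / 35300 = 101800 × (102000 + 107936) / 35300 ≈ 605423 mm.
Then N = f²/(c·h) = 200² / (0.055 × 605423) = 40000 / 33298 ≈ 1.20.

f/1.20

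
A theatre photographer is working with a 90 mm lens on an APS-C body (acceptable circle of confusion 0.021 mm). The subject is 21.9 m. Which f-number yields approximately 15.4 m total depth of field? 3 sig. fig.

f/5.60

Write h = H − f = f²/(N·c). The thin-lens limits are Dn = s·h/(h + (s−f)) and Df = s·h/(h − (s−f)), so DoF = Df − Dn = 2·s·(s−f)·h / (h² − (s−f)²).
That is a quadratic in h: DoF·h² − 2·s·(s−f)·h − DoF·(s−f)² = 0 ⇒ h = (s−f)·(s + √(s² + DoF²)) / DoF = 21810 × (21900 + √(21900² + 15400²)) / 15400 = 21810 × (21900 + 26772.6) / 15400 ≈ 68932 mm.
Then N = f²/(c·h) = 90² / (0.021 × 68932) = 8100 / 1447.6 ≈ 5.60.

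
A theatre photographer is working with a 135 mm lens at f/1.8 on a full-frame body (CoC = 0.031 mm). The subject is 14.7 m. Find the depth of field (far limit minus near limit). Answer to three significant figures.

1.31 m

Hyperfocal distance H = f²/(N·c) + f = 135²/(1.8 × 0.031) + 135 = 18225/0.0558 + 135 ≈ 326747.9 mm ≈ 326.7 m.
Near limit Dn = s·(H − f)/(H + s − 2f) = 14700 × (326747.9 − 135) / (326747.9 + 14700 − 2 × 135) = 14700 × 326612.9 / 341177.9 ≈ 14072.5 mm.
Far limit Df = s·(H − f)/(H − s) = 14700 × (326747.9 − 135) / (326747.9 − 14700) = 14700 × 326612.9 / 312047.9 ≈ 15386.1 mm.
Depth of field = Df − Dn = 15386.1 − 14072.5 ≈ 1313.6 mm ≈ 1.31 m.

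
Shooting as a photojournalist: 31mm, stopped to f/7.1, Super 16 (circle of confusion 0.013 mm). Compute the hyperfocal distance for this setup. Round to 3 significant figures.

Hyperfocal distance H = f²/(N·c) + f = 31²/(7.1 × 0.013) + 31 = 961/0.0923 + 31 ≈ 10442.7 mm ≈ 10.4 m.

10.4 m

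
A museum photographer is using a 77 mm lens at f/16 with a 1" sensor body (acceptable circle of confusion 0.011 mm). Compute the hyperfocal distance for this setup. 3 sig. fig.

Hyperfocal distance H = f²/(N·c) + f = 77²/(16 × 0.011) + 77 = 5929/0.176 + 77 ≈ 33764.5 mm ≈ 33.8 m.

33.8 m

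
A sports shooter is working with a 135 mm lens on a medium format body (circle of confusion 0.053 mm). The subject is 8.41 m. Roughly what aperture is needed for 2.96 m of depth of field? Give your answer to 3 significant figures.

Write h = H − f = f²/(N·c). The thin-lens limits are Dn = s·h/(h + (s−f)) and Df = s·h/(h − (s−f)), so DoF = Df − Dn = 2·s·(s−f)·h / (h² − (s−f)²).
That is a quadratic in h: DoF·h² − 2·s·(s−f)·h − DoF·(s−f)² = 0 ⇒ h = (s−f)·(s + √(s² + DoF²)) / DoF = 8275 × (8410 + √(8410² + 2960²)) / 2960 = 8275 × (8410 + 8915.70) / 2960 ≈ 48436 mm.
Then N = f²/(c·h) = 135² / (0.053 × 48436) = 18225 / 2567.1 ≈ 7.10.

f/7.10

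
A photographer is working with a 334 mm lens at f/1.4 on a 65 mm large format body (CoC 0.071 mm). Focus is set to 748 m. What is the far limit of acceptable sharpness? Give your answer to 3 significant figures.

Hyperfocal distance H = f²/(N·c) + f = 334²/(1.4 × 0.071) + 334 = 111556/0.0994 + 334 ≈ 1122627.8 mm ≈ 1123 m.
Far limit Df = s·(H − f)/(H − s) = 748000 × (1122627.8 − 334) / (1122627.8 − 748000) = 748000 × 1122293.8 / 374627.8 ≈ 2240826 mm ≈ 2240 m.

2240 m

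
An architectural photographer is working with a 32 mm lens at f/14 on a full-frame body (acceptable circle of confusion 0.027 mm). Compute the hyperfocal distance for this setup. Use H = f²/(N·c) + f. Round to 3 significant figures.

Hyperfocal distance H = f²/(N·c) + f = 32²/(14 × 0.027) + 32 = 1024/0.378 + 32 ≈ 2741.0 mm ≈ 2.74 m.

2.74 m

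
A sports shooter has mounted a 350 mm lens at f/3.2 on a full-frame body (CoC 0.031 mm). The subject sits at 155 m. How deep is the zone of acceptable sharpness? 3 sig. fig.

39.4 m

Hyperfocal distance H = f²/(N·c) + f = 350²/(3.2 × 0.031) + 350 = 122500/0.0992 + 350 ≈ 1235229.0 mm ≈ 1235 m.
Near limit Dn = s·(H − f)/(H + s − 2f) = 155000 × (1235229.0 − 350) / (1235229.0 + 155000 − 2 × 350) = 155000 × 1234879.0 / 1389529.0 ≈ 137749 mm.
Far limit Df = s·(H − f)/(H − s) = 155000 × (1235229.0 − 350) / (1235229.0 − 155000) = 155000 × 1234879.0 / 1080229.0 ≈ 177190 mm.
Depth of field = Df − Dn = 177190 − 137749 ≈ 39441 mm ≈ 39.4 m.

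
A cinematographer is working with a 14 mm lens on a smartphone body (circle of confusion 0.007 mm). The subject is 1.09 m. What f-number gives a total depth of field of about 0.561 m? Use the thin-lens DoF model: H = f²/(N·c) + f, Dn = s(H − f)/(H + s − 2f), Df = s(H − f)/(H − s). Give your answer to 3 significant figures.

f/6.30

Write h = H − f = f²/(N·c). The thin-lens limits are Dn = s·h/(h + (s−f)) and Df = s·h/(h − (s−f)), so DoF = Df − Dn = 2·s·(s−f)·h / (h² − (s−f)²).
That is a quadratic in h: DoF·h² − 2·s·(s−f)·h − DoF·(s−f)² = 0 ⇒ h = (s−f)·(s + √(s² + DoF²)) / DoF = 1076 × (1090 + √(1090² + 561²)) / 561 = 1076 × (1090 + 1225.90) / 561 ≈ 4441.9 mm.
Then N = f²/(c·h) = 14² / (0.007 × 4441.9) = 196 / 31.093 ≈ 6.30.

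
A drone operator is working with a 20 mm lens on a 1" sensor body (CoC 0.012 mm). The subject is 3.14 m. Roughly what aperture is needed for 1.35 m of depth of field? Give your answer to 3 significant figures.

Write h = H − f = f²/(N·c). The thin-lens limits are Dn = s·h/(h + (s−f)) and Df = s·h/(h − (s−f)), so DoF = Df − Dn = 2·s·(s−f)·h / (h² − (s−f)²).
That is a quadratic in h: DoF·h² − 2·s·(s−f)·h − DoF·(s−f)² = 0 ⇒ h = (s−f)·(s + √(s² + DoF²)) / DoF = 3120 × (3140 + √(3140² + 1350²)) / 1350 = 3120 × (3140 + 3417.91) / 1350 ≈ 15156 mm.
Then N = f²/(c·h) = 20² / (0.012 × 15156) = 400 / 181.87 ≈ 2.20.

f/2.20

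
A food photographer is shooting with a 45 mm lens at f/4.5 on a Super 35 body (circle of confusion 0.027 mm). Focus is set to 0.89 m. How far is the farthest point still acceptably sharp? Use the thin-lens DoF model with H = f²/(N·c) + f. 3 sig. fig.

Hyperfocal distance H = f²/(N·c) + f = 45²/(4.5 × 0.027) + 45 = 2025/0.1215 + 45 ≈ 16711.7 mm ≈ 16.71 m.
Far limit Df = s·(H − f)/(H − s) = 890 × (16711.7 − 45) / (16711.7 − 890) = 890 × 16666.7 / 15821.7 ≈ 937.53 mm ≈ 0.938 m.

0.938 m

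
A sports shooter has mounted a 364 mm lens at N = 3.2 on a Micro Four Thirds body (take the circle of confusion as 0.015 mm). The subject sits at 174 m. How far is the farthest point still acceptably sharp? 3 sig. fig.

Hyperfocal distance H = f²/(N·c) + f = 364²/(3.2 × 0.015) + 364 = 132496/0.048 + 364 ≈ 2760697.3 mm ≈ 2761 m.
Far limit Df = s·(H − f)/(H − s) = 174000 × (2760697.3 − 364) / (2760697.3 − 174000) = 174000 × 2760333.3 / 2586697.3 ≈ 185680 mm ≈ 186 m.

186 m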